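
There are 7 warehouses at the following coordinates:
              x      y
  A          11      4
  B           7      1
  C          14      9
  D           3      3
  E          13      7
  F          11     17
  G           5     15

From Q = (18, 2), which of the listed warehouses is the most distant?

G

Since √ is increasing, it suffices to compare squared distances:
|QA|² = (18−11)² + (2−4)² = 49 + 4 = 53
|QB|² = (18−7)² + (2−1)² = 121 + 1 = 122
|QC|² = (18−14)² + (2−9)² = 16 + 49 = 65
|QD|² = (18−3)² + (2−3)² = 225 + 1 = 226
|QE|² = (18−13)² + (2−7)² = 25 + 25 = 50
|QF|² = (18−11)² + (2−17)² = 49 + 225 = 274
|QG|² = (18−5)² + (2−15)² = 169 + 169 = 338
The largest is to G.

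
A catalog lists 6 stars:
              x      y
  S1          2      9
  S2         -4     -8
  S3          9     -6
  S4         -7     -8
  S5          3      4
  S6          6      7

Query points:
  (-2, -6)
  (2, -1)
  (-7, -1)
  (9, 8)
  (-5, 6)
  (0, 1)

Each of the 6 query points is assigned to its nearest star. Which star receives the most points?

S5

(-2, -6) — d² to each: S1:241, S2:8, S3:121, S4:29, S5:125, S6:233 → nearest is S2
(2, -1) — d² to each: S1:100, S2:85, S3:74, S4:130, S5:26, S6:80 → nearest is S5
(-7, -1) — d² to each: S1:181, S2:58, S3:281, S4:49, S5:125, S6:233 → nearest is S4
(9, 8) — d² to each: S1:50, S2:425, S3:196, S4:512, S5:52, S6:10 → nearest is S6
(-5, 6) — d² to each: S1:58, S2:197, S3:340, S4:200, S5:68, S6:122 → nearest is S1
(0, 1) — d² to each: S1:68, S2:97, S3:130, S4:130, S5:18, S6:72 → nearest is S5
Tally — S1:1, S2:1, S4:1, S5:2, S6:1. S5 captures the most (2).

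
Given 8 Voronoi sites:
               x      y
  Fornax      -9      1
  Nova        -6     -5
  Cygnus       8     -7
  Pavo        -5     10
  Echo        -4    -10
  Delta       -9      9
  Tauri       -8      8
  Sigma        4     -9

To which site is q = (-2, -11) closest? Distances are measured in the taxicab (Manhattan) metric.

d(q, Fornax) = |-2−(-9)| + |-11−1| = 7 + 12 = 19
d(q, Nova) = |-2−(-6)| + |-11−(-5)| = 4 + 6 = 10
d(q, Cygnus) = |-2−8| + |-11−(-7)| = 10 + 4 = 14
d(q, Pavo) = |-2−(-5)| + |-11−10| = 3 + 21 = 24
d(q, Echo) = |-2−(-4)| + |-11−(-10)| = 2 + 1 = 3
d(q, Delta) = |-2−(-9)| + |-11−9| = 7 + 20 = 27
d(q, Tauri) = |-2−(-8)| + |-11−8| = 6 + 19 = 25
d(q, Sigma) = |-2−4| + |-11−(-9)| = 6 + 2 = 8
Minimum is at Echo.

Echo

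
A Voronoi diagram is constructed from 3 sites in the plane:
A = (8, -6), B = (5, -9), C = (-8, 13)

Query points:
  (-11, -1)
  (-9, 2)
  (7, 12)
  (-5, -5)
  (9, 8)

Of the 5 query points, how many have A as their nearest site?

(-11, -1) — d² to each: A:386, B:320, C:205 → nearest is C
(-9, 2) — d² to each: A:353, B:317, C:122 → nearest is C
(7, 12) — d² to each: A:325, B:445, C:226 → nearest is C
(-5, -5) — d² to each: A:170, B:116, C:333 → nearest is B
(9, 8) — d² to each: A:197, B:305, C:314 → nearest is A
1 of the 5 points has A as nearest.

1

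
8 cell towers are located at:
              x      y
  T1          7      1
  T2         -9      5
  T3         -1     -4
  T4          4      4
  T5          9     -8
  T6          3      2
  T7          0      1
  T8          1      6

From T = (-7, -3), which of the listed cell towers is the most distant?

Since √ is increasing, it suffices to compare squared distances:
|TT1|² = (-7−7)² + (-3−1)² = 196 + 16 = 212
|TT2|² = (-7−(-9))² + (-3−5)² = 4 + 64 = 68
|TT3|² = (-7−(-1))² + (-3−(-4))² = 36 + 1 = 37
|TT4|² = (-7−4)² + (-3−4)² = 121 + 49 = 170
|TT5|² = (-7−9)² + (-3−(-8))² = 256 + 25 = 281
|TT6|² = (-7−3)² + (-3−2)² = 100 + 25 = 125
|TT7|² = (-7−0)² + (-3−1)² = 49 + 16 = 65
|TT8|² = (-7−1)² + (-3−6)² = 64 + 81 = 145
The largest is to T5.

T5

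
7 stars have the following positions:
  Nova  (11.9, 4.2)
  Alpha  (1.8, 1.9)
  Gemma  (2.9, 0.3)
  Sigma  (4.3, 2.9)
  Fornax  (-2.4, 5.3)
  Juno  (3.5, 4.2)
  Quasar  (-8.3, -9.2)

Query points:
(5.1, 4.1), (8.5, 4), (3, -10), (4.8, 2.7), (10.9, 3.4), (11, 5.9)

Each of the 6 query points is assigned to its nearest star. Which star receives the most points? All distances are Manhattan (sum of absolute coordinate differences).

Nova

(5.1, 4.1) — d to each: Nova:6.9, Alpha:5.5, Gemma:6, Sigma:2, Fornax:8.7, Juno:1.7, Quasar:26.7 → nearest is Juno
(8.5, 4) — d to each: Nova:3.6, Alpha:8.8, Gemma:9.3, Sigma:5.3, Fornax:12.2, Juno:5.2, Quasar:30 → nearest is Nova
(3, -10) — d to each: Nova:23.1, Alpha:13.1, Gemma:10.4, Sigma:14.2, Fornax:20.7, Juno:14.7, Quasar:12.1 → nearest is Gemma
(4.8, 2.7) — d to each: Nova:8.6, Alpha:3.8, Gemma:4.3, Sigma:0.7, Fornax:9.8, Juno:2.8, Quasar:25 → nearest is Sigma
(10.9, 3.4) — d to each: Nova:1.8, Alpha:10.6, Gemma:11.1, Sigma:7.1, Fornax:15.2, Juno:8.2, Quasar:31.8 → nearest is Nova
(11, 5.9) — d to each: Nova:2.6, Alpha:13.2, Gemma:13.7, Sigma:9.7, Fornax:14, Juno:9.2, Quasar:34.4 → nearest is Nova
Tally — Nova:3, Gemma:1, Sigma:1, Juno:1. Nova captures the most (3).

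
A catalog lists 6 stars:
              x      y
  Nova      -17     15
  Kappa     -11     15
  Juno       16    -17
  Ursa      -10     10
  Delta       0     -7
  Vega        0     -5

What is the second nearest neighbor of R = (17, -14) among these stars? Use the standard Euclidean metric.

Delta

Squared Euclidean distances:
d²(R, Nova) = (17−(-17))² + (-14−15)² = 1156 + 841 = 1997
d²(R, Kappa) = (17−(-11))² + (-14−15)² = 784 + 841 = 1625
d²(R, Juno) = (17−16)² + (-14−(-17))² = 1 + 9 = 10
d²(R, Ursa) = (17−(-10))² + (-14−10)² = 729 + 576 = 1305
d²(R, Delta) = (17−0)² + (-14−(-7))² = 289 + 49 = 338
d²(R, Vega) = (17−0)² + (-14−(-5))² = 289 + 81 = 370
Sorted ascending: Juno, Delta, Vega, … — the second-nearest is Delta.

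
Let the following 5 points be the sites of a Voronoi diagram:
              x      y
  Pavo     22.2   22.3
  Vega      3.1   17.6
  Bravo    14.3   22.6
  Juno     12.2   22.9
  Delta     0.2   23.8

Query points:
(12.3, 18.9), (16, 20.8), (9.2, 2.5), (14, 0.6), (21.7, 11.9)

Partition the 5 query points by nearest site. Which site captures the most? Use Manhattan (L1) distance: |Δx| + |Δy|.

Bravo

(12.3, 18.9) — d to each: Pavo:13.3, Vega:10.5, Bravo:5.7, Juno:4.1, Delta:17 → nearest is Juno
(16, 20.8) — d to each: Pavo:7.7, Vega:16.1, Bravo:3.5, Juno:5.9, Delta:18.8 → nearest is Bravo
(9.2, 2.5) — d to each: Pavo:32.8, Vega:21.2, Bravo:25.2, Juno:23.4, Delta:30.3 → nearest is Vega
(14, 0.6) — d to each: Pavo:29.9, Vega:27.9, Bravo:22.3, Juno:24.1, Delta:37 → nearest is Bravo
(21.7, 11.9) — d to each: Pavo:10.9, Vega:24.3, Bravo:18.1, Juno:20.5, Delta:33.4 → nearest is Pavo
Tally — Pavo:1, Vega:1, Bravo:2, Juno:1. Bravo captures the most (2).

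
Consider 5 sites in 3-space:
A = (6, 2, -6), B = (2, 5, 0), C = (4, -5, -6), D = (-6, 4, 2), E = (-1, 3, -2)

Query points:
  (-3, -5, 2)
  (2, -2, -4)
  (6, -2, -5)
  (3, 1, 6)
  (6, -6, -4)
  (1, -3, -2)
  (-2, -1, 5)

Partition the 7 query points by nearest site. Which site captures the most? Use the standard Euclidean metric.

(-3, -5, 2) — d² to each: A:194, B:129, C:113, D:90, E:84 → nearest is E
(2, -2, -4) — d² to each: A:36, B:65, C:17, D:136, E:38 → nearest is C
(6, -2, -5) — d² to each: A:17, B:90, C:14, D:229, E:83 → nearest is C
(3, 1, 6) — d² to each: A:154, B:53, C:181, D:106, E:84 → nearest is B
(6, -6, -4) — d² to each: A:68, B:153, C:9, D:280, E:134 → nearest is C
(1, -3, -2) — d² to each: A:66, B:69, C:29, D:114, E:40 → nearest is C
(-2, -1, 5) — d² to each: A:194, B:77, C:173, D:50, E:66 → nearest is D
Tally — B:1, C:4, D:1, E:1. C captures the most (4).

C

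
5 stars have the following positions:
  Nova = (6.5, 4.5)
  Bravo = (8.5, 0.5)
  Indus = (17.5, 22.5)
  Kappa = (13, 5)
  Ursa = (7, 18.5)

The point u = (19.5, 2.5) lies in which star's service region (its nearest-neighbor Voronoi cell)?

Compare squared distances (the ordering matches that of the actual distances):
d²(u, Nova) = (19.5−6.5)² + (2.5−4.5)² = 169 + 4 = 173
d²(u, Bravo) = (19.5−8.5)² + (2.5−0.5)² = 121 + 4 = 125
d²(u, Indus) = (19.5−17.5)² + (2.5−22.5)² = 4 + 400 = 404
d²(u, Kappa) = (19.5−13)² + (2.5−5)² = 42.25 + 6.25 = 48.5
d²(u, Ursa) = (19.5−7)² + (2.5−18.5)² = 156.25 + 256 = 412.25
Minimum is at Kappa.

Kappa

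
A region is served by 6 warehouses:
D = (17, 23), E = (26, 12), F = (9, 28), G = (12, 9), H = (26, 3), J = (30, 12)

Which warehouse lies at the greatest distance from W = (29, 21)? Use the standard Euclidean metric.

Compare squared distances (the ordering matches that of the actual distances):
|WD|² = 144 + 4 = 148
|WE|² = 9 + 81 = 90
|WF|² = 400 + 49 = 449
|WG|² = 289 + 144 = 433
|WH|² = 9 + 324 = 333
|WJ|² = 1 + 81 = 82
The largest is to F.

F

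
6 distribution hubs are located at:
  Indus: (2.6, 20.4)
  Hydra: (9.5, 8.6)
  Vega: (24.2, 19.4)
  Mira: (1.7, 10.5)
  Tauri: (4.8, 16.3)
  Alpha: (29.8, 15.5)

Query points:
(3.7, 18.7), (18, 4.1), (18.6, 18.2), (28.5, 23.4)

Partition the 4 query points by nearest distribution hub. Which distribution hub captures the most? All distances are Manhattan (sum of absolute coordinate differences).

Vega

(3.7, 18.7) — d to each: Indus:2.8, Hydra:15.9, Vega:21.2, Mira:10.2, Tauri:3.5, Alpha:29.3 → nearest is Indus
(18, 4.1) — d to each: Indus:31.7, Hydra:13, Vega:21.5, Mira:22.7, Tauri:25.4, Alpha:23.2 → nearest is Hydra
(18.6, 18.2) — d to each: Indus:18.2, Hydra:18.7, Vega:6.8, Mira:24.6, Tauri:15.7, Alpha:13.9 → nearest is Vega
(28.5, 23.4) — d to each: Indus:28.9, Hydra:33.8, Vega:8.3, Mira:39.7, Tauri:30.8, Alpha:9.2 → nearest is Vega
Tally — Indus:1, Hydra:1, Vega:2. Vega captures the most (2).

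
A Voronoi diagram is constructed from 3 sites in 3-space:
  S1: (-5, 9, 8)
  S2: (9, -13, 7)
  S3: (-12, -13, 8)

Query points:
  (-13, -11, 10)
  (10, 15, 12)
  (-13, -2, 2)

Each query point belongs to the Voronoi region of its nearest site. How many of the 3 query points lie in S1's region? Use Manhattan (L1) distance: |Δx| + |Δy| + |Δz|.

1

(-13, -11, 10) — d to each: S1:30, S2:27, S3:5 → nearest is S3
(10, 15, 12) — d to each: S1:25, S2:34, S3:54 → nearest is S1
(-13, -2, 2) — d to each: S1:25, S2:38, S3:18 → nearest is S3
1 of the 3 points has S1 as nearest.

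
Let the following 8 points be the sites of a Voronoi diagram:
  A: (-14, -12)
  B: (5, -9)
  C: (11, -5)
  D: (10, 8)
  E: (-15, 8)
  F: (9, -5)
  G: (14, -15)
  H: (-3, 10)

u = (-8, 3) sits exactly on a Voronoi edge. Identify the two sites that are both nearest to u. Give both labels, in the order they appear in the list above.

Squared distances from u to each site:
|uA|² = 36 + 225 = 261
|uB|² = 169 + 144 = 313
|uC|² = 361 + 64 = 425
|uD|² = 324 + 25 = 349
|uE|² = 49 + 25 = 74
|uF|² = 289 + 64 = 353
|uG|² = 484 + 324 = 808
|uH|² = 25 + 49 = 74
u is equidistant from E and H (both at squared distance 74), and every other site is strictly farther — so u lies on the E–H Voronoi edge.

E and H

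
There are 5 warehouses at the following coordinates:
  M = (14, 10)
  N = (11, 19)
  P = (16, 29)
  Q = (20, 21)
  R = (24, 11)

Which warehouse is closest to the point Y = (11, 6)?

Compare squared distances (the ordering matches that of the actual distances):
|YM|² = (11−14)² + (6−10)² = 9 + 16 = 25
|YN|² = (11−11)² + (6−19)² = 0 + 169 = 169
|YP|² = (11−16)² + (6−29)² = 25 + 529 = 554
|YQ|² = (11−20)² + (6−21)² = 81 + 225 = 306
|YR|² = (11−24)² + (6−11)² = 169 + 25 = 194
M is nearest.

M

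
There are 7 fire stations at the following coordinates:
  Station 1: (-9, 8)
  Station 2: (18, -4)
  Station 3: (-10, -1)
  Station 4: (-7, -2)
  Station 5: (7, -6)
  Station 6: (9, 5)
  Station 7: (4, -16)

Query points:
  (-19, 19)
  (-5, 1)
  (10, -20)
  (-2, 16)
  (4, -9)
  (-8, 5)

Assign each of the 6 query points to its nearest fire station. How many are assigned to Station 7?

1

(-19, 19) — d² to each: Station 1:221, Station 2:1898, Station 3:481, Station 4:585, Station 5:1301, Station 6:980, Station 7:1754 → nearest is Station 1
(-5, 1) — d² to each: Station 1:65, Station 2:554, Station 3:29, Station 4:13, Station 5:193, Station 6:212, Station 7:370 → nearest is Station 4
(10, -20) — d² to each: Station 1:1145, Station 2:320, Station 3:761, Station 4:613, Station 5:205, Station 6:626, Station 7:52 → nearest is Station 7
(-2, 16) — d² to each: Station 1:113, Station 2:800, Station 3:353, Station 4:349, Station 5:565, Station 6:242, Station 7:1060 → nearest is Station 1
(4, -9) — d² to each: Station 1:458, Station 2:221, Station 3:260, Station 4:170, Station 5:18, Station 6:221, Station 7:49 → nearest is Station 5
(-8, 5) — d² to each: Station 1:10, Station 2:757, Station 3:40, Station 4:50, Station 5:346, Station 6:289, Station 7:585 → nearest is Station 1
1 of the 6 points has Station 7 as nearest.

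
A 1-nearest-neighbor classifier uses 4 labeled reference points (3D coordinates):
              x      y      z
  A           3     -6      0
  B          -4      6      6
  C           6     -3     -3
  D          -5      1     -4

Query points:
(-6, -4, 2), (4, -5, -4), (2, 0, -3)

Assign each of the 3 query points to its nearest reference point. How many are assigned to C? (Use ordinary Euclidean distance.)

(-6, -4, 2) — d² to each: A:89, B:120, C:170, D:62 → nearest is D
(4, -5, -4) — d² to each: A:18, B:285, C:9, D:117 → nearest is C
(2, 0, -3) — d² to each: A:46, B:153, C:25, D:51 → nearest is C
2 of the 3 points have C as nearest.

2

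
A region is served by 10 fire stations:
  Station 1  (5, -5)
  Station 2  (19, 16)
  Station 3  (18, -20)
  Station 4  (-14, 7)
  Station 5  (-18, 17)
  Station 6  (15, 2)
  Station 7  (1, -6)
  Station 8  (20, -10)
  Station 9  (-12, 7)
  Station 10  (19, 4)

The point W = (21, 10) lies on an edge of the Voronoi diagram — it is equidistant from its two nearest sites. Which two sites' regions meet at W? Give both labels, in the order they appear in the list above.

Squared distances from W to each site:
d²(W, Station 1) = (21−5)² + (10−(-5))² = 256 + 225 = 481
d²(W, Station 2) = (21−19)² + (10−16)² = 4 + 36 = 40
d²(W, Station 3) = (21−18)² + (10−(-20))² = 9 + 900 = 909
d²(W, Station 4) = (21−(-14))² + (10−7)² = 1225 + 9 = 1234
d²(W, Station 5) = (21−(-18))² + (10−17)² = 1521 + 49 = 1570
d²(W, Station 6) = (21−15)² + (10−2)² = 36 + 64 = 100
d²(W, Station 7) = (21−1)² + (10−(-6))² = 400 + 256 = 656
d²(W, Station 8) = (21−20)² + (10−(-10))² = 1 + 400 = 401
d²(W, Station 9) = (21−(-12))² + (10−7)² = 1089 + 9 = 1098
d²(W, Station 10) = (21−19)² + (10−4)² = 4 + 36 = 40
W is equidistant from Station 2 and Station 10 (both at squared distance 40), and every other site is strictly farther — so W lies on the Station 2–Station 10 Voronoi edge.

Station 2 and Station 10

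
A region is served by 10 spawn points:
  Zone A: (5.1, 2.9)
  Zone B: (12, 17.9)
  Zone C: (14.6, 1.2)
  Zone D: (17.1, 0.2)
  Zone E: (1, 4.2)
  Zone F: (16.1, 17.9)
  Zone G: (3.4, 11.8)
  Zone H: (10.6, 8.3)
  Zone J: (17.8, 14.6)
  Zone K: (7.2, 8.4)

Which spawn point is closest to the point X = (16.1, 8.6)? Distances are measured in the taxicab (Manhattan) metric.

Zone H

d(X, Zone A) = |16.1−5.1| + |8.6−2.9| = 11 + 5.7 = 16.7
d(X, Zone B) = |16.1−12| + |8.6−17.9| = 4.1 + 9.3 = 13.4
d(X, Zone C) = |16.1−14.6| + |8.6−1.2| = 1.5 + 7.4 = 8.9
d(X, Zone D) = |16.1−17.1| + |8.6−0.2| = 1 + 8.4 = 9.4
d(X, Zone E) = |16.1−1| + |8.6−4.2| = 15.1 + 4.4 = 19.5
d(X, Zone F) = |16.1−16.1| + |8.6−17.9| = 0 + 9.3 = 9.3
d(X, Zone G) = |16.1−3.4| + |8.6−11.8| = 12.7 + 3.2 = 15.9
d(X, Zone H) = |16.1−10.6| + |8.6−8.3| = 5.5 + 0.3 = 5.8
d(X, Zone J) = |16.1−17.8| + |8.6−14.6| = 1.7 + 6 = 7.7
d(X, Zone K) = |16.1−7.2| + |8.6−8.4| = 8.9 + 0.2 = 9.1
Minimum is at Zone H.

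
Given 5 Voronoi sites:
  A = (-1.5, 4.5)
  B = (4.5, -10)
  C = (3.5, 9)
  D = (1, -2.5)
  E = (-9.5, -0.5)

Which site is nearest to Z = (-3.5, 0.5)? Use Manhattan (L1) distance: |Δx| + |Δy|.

A

d(Z,A) = |-3.5−(-1.5)| + |0.5−4.5| = 2 + 4 = 6
d(Z,B) = |-3.5−4.5| + |0.5−(-10)| = 8 + 10.5 = 18.5
d(Z,C) = |-3.5−3.5| + |0.5−9| = 7 + 8.5 = 15.5
d(Z,D) = |-3.5−1| + |0.5−(-2.5)| = 4.5 + 3 = 7.5
d(Z,E) = |-3.5−(-9.5)| + |0.5−(-0.5)| = 6 + 1 = 7
Minimum is at A.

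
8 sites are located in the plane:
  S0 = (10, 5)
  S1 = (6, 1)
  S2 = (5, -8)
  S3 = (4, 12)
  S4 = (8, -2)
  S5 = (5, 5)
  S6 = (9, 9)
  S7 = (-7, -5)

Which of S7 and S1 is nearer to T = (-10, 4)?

S7

Compare squared distances:
|TS7|² = (-10−(-7))² + (4−(-5))² = 9 + 81 = 90
|TS1|² = (-10−6)² + (4−1)² = 256 + 9 = 265
90 < 265, so S7 is closer.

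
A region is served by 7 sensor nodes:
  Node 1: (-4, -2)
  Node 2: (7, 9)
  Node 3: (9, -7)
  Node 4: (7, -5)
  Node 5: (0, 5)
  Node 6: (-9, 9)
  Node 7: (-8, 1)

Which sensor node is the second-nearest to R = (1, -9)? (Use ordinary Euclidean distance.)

Node 3

Squared Euclidean distances:
d²(R, Node 1) = (1−(-4))² + (-9−(-2))² = 25 + 49 = 74
d²(R, Node 2) = (1−7)² + (-9−9)² = 36 + 324 = 360
d²(R, Node 3) = (1−9)² + (-9−(-7))² = 64 + 4 = 68
d²(R, Node 4) = (1−7)² + (-9−(-5))² = 36 + 16 = 52
d²(R, Node 5) = (1−0)² + (-9−5)² = 1 + 196 = 197
d²(R, Node 6) = (1−(-9))² + (-9−9)² = 100 + 324 = 424
d²(R, Node 7) = (1−(-8))² + (-9−1)² = 81 + 100 = 181
Sorted ascending: Node 4, Node 3, Node 1, … — the second-nearest is Node 3.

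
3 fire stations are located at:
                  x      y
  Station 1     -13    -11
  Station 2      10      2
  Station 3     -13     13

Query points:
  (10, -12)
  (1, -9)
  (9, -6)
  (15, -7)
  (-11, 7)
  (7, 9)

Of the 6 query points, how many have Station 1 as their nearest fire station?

1

(10, -12) — d² to each: Station 1:530, Station 2:196, Station 3:1154 → nearest is Station 2
(1, -9) — d² to each: Station 1:200, Station 2:202, Station 3:680 → nearest is Station 1
(9, -6) — d² to each: Station 1:509, Station 2:65, Station 3:845 → nearest is Station 2
(15, -7) — d² to each: Station 1:800, Station 2:106, Station 3:1184 → nearest is Station 2
(-11, 7) — d² to each: Station 1:328, Station 2:466, Station 3:40 → nearest is Station 3
(7, 9) — d² to each: Station 1:800, Station 2:58, Station 3:416 → nearest is Station 2
1 of the 6 points has Station 1 as nearest.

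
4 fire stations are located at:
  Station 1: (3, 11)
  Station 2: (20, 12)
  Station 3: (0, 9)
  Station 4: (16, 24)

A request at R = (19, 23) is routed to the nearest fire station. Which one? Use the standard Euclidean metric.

Compare squared distances (the ordering matches that of the actual distances):
d²(R, Station 1) = (19−3)² + (23−11)² = 256 + 144 = 400
d²(R, Station 2) = (19−20)² + (23−12)² = 1 + 121 = 122
d²(R, Station 3) = (19−0)² + (23−9)² = 361 + 196 = 557
d²(R, Station 4) = (19−16)² + (23−24)² = 9 + 1 = 10
Station 4 is nearest.

Station 4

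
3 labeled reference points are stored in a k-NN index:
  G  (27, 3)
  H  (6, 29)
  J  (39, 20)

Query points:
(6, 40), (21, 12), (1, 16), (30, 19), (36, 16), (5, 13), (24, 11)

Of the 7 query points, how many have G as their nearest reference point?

(6, 40) — d² to each: G:1810, H:121, J:1489 → nearest is H
(21, 12) — d² to each: G:117, H:514, J:388 → nearest is G
(1, 16) — d² to each: G:845, H:194, J:1460 → nearest is H
(30, 19) — d² to each: G:265, H:676, J:82 → nearest is J
(36, 16) — d² to each: G:250, H:1069, J:25 → nearest is J
(5, 13) — d² to each: G:584, H:257, J:1205 → nearest is H
(24, 11) — d² to each: G:73, H:648, J:306 → nearest is G
2 of the 7 points have G as nearest.

2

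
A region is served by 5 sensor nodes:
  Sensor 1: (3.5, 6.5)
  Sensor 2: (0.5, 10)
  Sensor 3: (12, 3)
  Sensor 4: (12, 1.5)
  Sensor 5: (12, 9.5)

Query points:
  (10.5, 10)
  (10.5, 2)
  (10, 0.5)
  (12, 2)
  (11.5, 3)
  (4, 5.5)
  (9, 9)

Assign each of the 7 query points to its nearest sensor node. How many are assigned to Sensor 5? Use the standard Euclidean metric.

(10.5, 10) — d² to each: Sensor 1:61.25, Sensor 2:100, Sensor 3:51.25, Sensor 4:74.5, Sensor 5:2.5 → nearest is Sensor 5
(10.5, 2) — d² to each: Sensor 1:69.25, Sensor 2:164, Sensor 3:3.25, Sensor 4:2.5, Sensor 5:58.5 → nearest is Sensor 4
(10, 0.5) — d² to each: Sensor 1:78.25, Sensor 2:180.5, Sensor 3:10.25, Sensor 4:5, Sensor 5:85 → nearest is Sensor 4
(12, 2) — d² to each: Sensor 1:92.5, Sensor 2:196.25, Sensor 3:1, Sensor 4:0.25, Sensor 5:56.25 → nearest is Sensor 4
(11.5, 3) — d² to each: Sensor 1:76.25, Sensor 2:170, Sensor 3:0.25, Sensor 4:2.5, Sensor 5:42.5 → nearest is Sensor 3
(4, 5.5) — d² to each: Sensor 1:1.25, Sensor 2:32.5, Sensor 3:70.25, Sensor 4:80, Sensor 5:80 → nearest is Sensor 1
(9, 9) — d² to each: Sensor 1:36.5, Sensor 2:73.25, Sensor 3:45, Sensor 4:65.25, Sensor 5:9.25 → nearest is Sensor 5
2 of the 7 points have Sensor 5 as nearest.

2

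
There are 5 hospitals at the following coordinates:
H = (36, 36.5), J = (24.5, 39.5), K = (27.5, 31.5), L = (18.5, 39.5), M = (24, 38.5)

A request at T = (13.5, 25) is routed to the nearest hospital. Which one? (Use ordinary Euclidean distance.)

L

Since √ is increasing, it suffices to compare squared distances:
|TH|² = 506.25 + 132.25 = 638.5
|TJ|² = 121 + 210.25 = 331.25
|TK|² = 196 + 42.25 = 238.25
|TL|² = 25 + 210.25 = 235.25
|TM|² = 110.25 + 182.25 = 292.5
Minimum is at L.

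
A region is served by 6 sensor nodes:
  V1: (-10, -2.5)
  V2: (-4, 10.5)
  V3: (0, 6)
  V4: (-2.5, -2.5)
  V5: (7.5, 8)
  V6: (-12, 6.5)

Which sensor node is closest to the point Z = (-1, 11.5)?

V2

Squared Euclidean distances:
|ZV1|² = (-1−(-10))² + (11.5−(-2.5))² = 81 + 196 = 277
|ZV2|² = (-1−(-4))² + (11.5−10.5)² = 9 + 1 = 10
|ZV3|² = (-1−0)² + (11.5−6)² = 1 + 30.25 = 31.25
|ZV4|² = (-1−(-2.5))² + (11.5−(-2.5))² = 2.25 + 196 = 198.25
|ZV5|² = (-1−7.5)² + (11.5−8)² = 72.25 + 12.25 = 84.5
|ZV6|² = (-1−(-12))² + (11.5−6.5)² = 121 + 25 = 146
Minimum is at V2.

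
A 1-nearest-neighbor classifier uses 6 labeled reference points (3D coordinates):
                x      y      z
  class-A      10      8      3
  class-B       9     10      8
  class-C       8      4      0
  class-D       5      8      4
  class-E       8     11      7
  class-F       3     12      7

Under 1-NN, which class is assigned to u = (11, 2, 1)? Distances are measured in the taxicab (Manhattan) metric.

class-C

d(u, class-A) = |11−10| + |2−8| + |1−3| = 1 + 6 + 2 = 9
d(u, class-B) = |11−9| + |2−10| + |1−8| = 2 + 8 + 7 = 17
d(u, class-C) = |11−8| + |2−4| + |1−0| = 3 + 2 + 1 = 6
d(u, class-D) = |11−5| + |2−8| + |1−4| = 6 + 6 + 3 = 15
d(u, class-E) = |11−8| + |2−11| + |1−7| = 3 + 9 + 6 = 18
d(u, class-F) = |11−3| + |2−12| + |1−7| = 8 + 10 + 6 = 24
The smallest is to class-C, so u lies in the Voronoi region of class-C.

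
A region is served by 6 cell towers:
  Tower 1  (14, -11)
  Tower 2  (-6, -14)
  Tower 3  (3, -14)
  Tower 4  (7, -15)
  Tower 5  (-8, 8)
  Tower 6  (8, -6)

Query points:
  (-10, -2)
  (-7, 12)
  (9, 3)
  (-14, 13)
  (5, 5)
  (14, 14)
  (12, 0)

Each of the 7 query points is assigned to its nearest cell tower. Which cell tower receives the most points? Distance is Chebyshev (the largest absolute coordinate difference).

(-10, -2) — d to each: Tower 1:24, Tower 2:12, Tower 3:13, Tower 4:17, Tower 5:10, Tower 6:18 → nearest is Tower 5
(-7, 12) — d to each: Tower 1:23, Tower 2:26, Tower 3:26, Tower 4:27, Tower 5:4, Tower 6:18 → nearest is Tower 5
(9, 3) — d to each: Tower 1:14, Tower 2:17, Tower 3:17, Tower 4:18, Tower 5:17, Tower 6:9 → nearest is Tower 6
(-14, 13) — d to each: Tower 1:28, Tower 2:27, Tower 3:27, Tower 4:28, Tower 5:6, Tower 6:22 → nearest is Tower 5
(5, 5) — d to each: Tower 1:16, Tower 2:19, Tower 3:19, Tower 4:20, Tower 5:13, Tower 6:11 → nearest is Tower 6
(14, 14) — d to each: Tower 1:25, Tower 2:28, Tower 3:28, Tower 4:29, Tower 5:22, Tower 6:20 → nearest is Tower 6
(12, 0) — d to each: Tower 1:11, Tower 2:18, Tower 3:14, Tower 4:15, Tower 5:20, Tower 6:6 → nearest is Tower 6
Tally — Tower 5:3, Tower 6:4. Tower 6 captures the most (4).

Tower 6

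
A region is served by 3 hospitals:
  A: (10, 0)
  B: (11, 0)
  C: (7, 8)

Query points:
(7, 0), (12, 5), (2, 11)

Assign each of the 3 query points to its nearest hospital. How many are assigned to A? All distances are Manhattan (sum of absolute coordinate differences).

(7, 0) — d to each: A:3, B:4, C:8 → nearest is A
(12, 5) — d to each: A:7, B:6, C:8 → nearest is B
(2, 11) — d to each: A:19, B:20, C:8 → nearest is C
1 of the 3 points has A as nearest.

1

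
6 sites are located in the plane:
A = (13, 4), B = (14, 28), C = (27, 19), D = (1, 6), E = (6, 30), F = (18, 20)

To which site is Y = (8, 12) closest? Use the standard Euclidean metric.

Since √ is increasing, it suffices to compare squared distances:
|YA|² = 25 + 64 = 89
|YB|² = 36 + 256 = 292
|YC|² = 361 + 49 = 410
|YD|² = 49 + 36 = 85
|YE|² = 4 + 324 = 328
|YF|² = 100 + 64 = 164
Minimum is at D.

D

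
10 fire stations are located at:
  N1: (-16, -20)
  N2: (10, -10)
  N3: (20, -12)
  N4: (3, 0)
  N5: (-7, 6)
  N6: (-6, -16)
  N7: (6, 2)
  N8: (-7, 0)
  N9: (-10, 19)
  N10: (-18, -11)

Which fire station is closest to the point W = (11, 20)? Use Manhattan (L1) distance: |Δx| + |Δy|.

d(W,N1) = 27 + 40 = 67
d(W,N2) = 1 + 30 = 31
d(W,N3) = 9 + 32 = 41
d(W,N4) = 8 + 20 = 28
d(W,N5) = 18 + 14 = 32
d(W,N6) = 17 + 36 = 53
d(W,N7) = 5 + 18 = 23
d(W,N8) = 18 + 20 = 38
d(W,N9) = 21 + 1 = 22
d(W, N10) = 29 + 31 = 60
N9 is nearest.

N9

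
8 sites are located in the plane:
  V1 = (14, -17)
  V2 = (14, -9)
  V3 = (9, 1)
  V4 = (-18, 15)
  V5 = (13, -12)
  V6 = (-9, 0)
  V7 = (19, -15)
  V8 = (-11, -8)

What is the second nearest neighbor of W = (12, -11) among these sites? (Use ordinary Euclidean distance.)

V2

Since √ is increasing, it suffices to compare squared distances:
|WV1|² = 4 + 36 = 40
|WV2|² = 4 + 4 = 8
|WV3|² = 9 + 144 = 153
|WV4|² = 900 + 676 = 1576
|WV5|² = 1 + 1 = 2
|WV6|² = 441 + 121 = 562
|WV7|² = 49 + 16 = 65
|WV8|² = 529 + 9 = 538
Sorted ascending: V5, V2, V1, … — the second-nearest is V2.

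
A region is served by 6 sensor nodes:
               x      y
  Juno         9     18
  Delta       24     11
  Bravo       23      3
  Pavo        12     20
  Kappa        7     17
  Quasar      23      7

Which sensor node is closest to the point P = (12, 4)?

Bravo

Compare squared distances (the ordering matches that of the actual distances):
d²(P, Juno) = (12−9)² + (4−18)² = 9 + 196 = 205
d²(P, Delta) = (12−24)² + (4−11)² = 144 + 49 = 193
d²(P, Bravo) = (12−23)² + (4−3)² = 121 + 1 = 122
d²(P, Pavo) = (12−12)² + (4−20)² = 0 + 256 = 256
d²(P, Kappa) = (12−7)² + (4−17)² = 25 + 169 = 194
d²(P, Quasar) = (12−23)² + (4−7)² = 121 + 9 = 130
Minimum is at Bravo.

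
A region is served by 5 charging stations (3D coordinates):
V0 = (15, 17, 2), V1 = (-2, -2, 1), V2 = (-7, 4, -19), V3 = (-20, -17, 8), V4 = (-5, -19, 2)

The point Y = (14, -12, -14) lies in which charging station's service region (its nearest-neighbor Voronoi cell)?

Compare squared distances (the ordering matches that of the actual distances):
|YV0|² = (14−15)² + (-12−17)² + (-14−2)² = 1 + 841 + 256 = 1098
|YV1|² = (14−(-2))² + (-12−(-2))² + (-14−1)² = 256 + 100 + 225 = 581
|YV2|² = (14−(-7))² + (-12−4)² + (-14−(-19))² = 441 + 256 + 25 = 722
|YV3|² = (14−(-20))² + (-12−(-17))² + (-14−8)² = 1156 + 25 + 484 = 1665
|YV4|² = (14−(-5))² + (-12−(-19))² + (-14−2)² = 361 + 49 + 256 = 666
V1 is nearest.

V1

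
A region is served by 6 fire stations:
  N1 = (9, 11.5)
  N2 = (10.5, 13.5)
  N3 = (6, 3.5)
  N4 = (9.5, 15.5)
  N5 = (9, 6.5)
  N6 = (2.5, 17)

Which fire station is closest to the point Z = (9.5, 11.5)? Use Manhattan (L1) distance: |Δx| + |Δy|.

N1

d(Z,N1) = |9.5−9| + |11.5−11.5| = 0.5 + 0 = 0.5
d(Z,N2) = |9.5−10.5| + |11.5−13.5| = 1 + 2 = 3
d(Z,N3) = |9.5−6| + |11.5−3.5| = 3.5 + 8 = 11.5
d(Z,N4) = |9.5−9.5| + |11.5−15.5| = 0 + 4 = 4
d(Z,N5) = |9.5−9| + |11.5−6.5| = 0.5 + 5 = 5.5
d(Z,N6) = |9.5−2.5| + |11.5−17| = 7 + 5.5 = 12.5
Minimum is at N1.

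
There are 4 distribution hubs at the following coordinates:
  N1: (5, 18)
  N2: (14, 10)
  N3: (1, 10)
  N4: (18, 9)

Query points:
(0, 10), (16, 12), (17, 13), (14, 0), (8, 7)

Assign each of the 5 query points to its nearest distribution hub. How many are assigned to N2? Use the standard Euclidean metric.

(0, 10) — d² to each: N1:89, N2:196, N3:1, N4:325 → nearest is N3
(16, 12) — d² to each: N1:157, N2:8, N3:229, N4:13 → nearest is N2
(17, 13) — d² to each: N1:169, N2:18, N3:265, N4:17 → nearest is N4
(14, 0) — d² to each: N1:405, N2:100, N3:269, N4:97 → nearest is N4
(8, 7) — d² to each: N1:130, N2:45, N3:58, N4:104 → nearest is N2
2 of the 5 points have N2 as nearest.

2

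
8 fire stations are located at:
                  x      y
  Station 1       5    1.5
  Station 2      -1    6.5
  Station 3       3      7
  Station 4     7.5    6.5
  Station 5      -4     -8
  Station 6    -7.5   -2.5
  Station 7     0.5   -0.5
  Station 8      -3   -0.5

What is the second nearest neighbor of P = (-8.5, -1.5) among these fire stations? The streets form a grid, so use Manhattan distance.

d(P, Station 1) = |-8.5−5| + |-1.5−1.5| = 13.5 + 3 = 16.5
d(P, Station 2) = |-8.5−(-1)| + |-1.5−6.5| = 7.5 + 8 = 15.5
d(P, Station 3) = |-8.5−3| + |-1.5−7| = 11.5 + 8.5 = 20
d(P, Station 4) = |-8.5−7.5| + |-1.5−6.5| = 16 + 8 = 24
d(P, Station 5) = |-8.5−(-4)| + |-1.5−(-8)| = 4.5 + 6.5 = 11
d(P, Station 6) = |-8.5−(-7.5)| + |-1.5−(-2.5)| = 1 + 1 = 2
d(P, Station 7) = |-8.5−0.5| + |-1.5−(-0.5)| = 9 + 1 = 10
d(P, Station 8) = |-8.5−(-3)| + |-1.5−(-0.5)| = 5.5 + 1 = 6.5
Sorted ascending: Station 6, Station 8, Station 7, … — the second-nearest is Station 8.

Station 8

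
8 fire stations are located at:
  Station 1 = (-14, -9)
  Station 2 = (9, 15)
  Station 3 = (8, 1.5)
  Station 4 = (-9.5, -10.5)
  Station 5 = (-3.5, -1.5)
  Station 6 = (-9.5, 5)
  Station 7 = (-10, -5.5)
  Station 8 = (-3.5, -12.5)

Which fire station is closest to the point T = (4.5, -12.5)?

Station 8

Squared Euclidean distances:
d²(T, Station 1) = (4.5−(-14))² + (-12.5−(-9))² = 342.25 + 12.25 = 354.5
d²(T, Station 2) = (4.5−9)² + (-12.5−15)² = 20.25 + 756.25 = 776.5
d²(T, Station 3) = (4.5−8)² + (-12.5−1.5)² = 12.25 + 196 = 208.25
d²(T, Station 4) = (4.5−(-9.5))² + (-12.5−(-10.5))² = 196 + 4 = 200
d²(T, Station 5) = (4.5−(-3.5))² + (-12.5−(-1.5))² = 64 + 121 = 185
d²(T, Station 6) = (4.5−(-9.5))² + (-12.5−5)² = 196 + 306.25 = 502.25
d²(T, Station 7) = (4.5−(-10))² + (-12.5−(-5.5))² = 210.25 + 49 = 259.25
d²(T, Station 8) = (4.5−(-3.5))² + (-12.5−(-12.5))² = 64 + 0 = 64
Minimum is at Station 8.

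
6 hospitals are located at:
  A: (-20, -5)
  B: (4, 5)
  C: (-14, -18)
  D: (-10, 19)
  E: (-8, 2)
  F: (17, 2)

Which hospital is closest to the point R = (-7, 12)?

D

Since √ is increasing, it suffices to compare squared distances:
|RA|² = (-7−(-20))² + (12−(-5))² = 169 + 289 = 458
|RB|² = (-7−4)² + (12−5)² = 121 + 49 = 170
|RC|² = (-7−(-14))² + (12−(-18))² = 49 + 900 = 949
|RD|² = (-7−(-10))² + (12−19)² = 9 + 49 = 58
|RE|² = (-7−(-8))² + (12−2)² = 1 + 100 = 101
|RF|² = (-7−17)² + (12−2)² = 576 + 100 = 676
D is nearest.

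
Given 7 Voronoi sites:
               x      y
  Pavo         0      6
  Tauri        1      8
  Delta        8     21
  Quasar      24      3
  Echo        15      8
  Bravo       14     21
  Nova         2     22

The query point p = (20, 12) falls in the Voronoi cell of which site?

Echo

Since √ is increasing, it suffices to compare squared distances:
d²(p, Pavo) = 400 + 36 = 436
d²(p, Tauri) = 361 + 16 = 377
d²(p, Delta) = 144 + 81 = 225
d²(p, Quasar) = 16 + 81 = 97
d²(p, Echo) = 25 + 16 = 41
d²(p, Bravo) = 36 + 81 = 117
d²(p, Nova) = 324 + 100 = 424
Minimum is at Echo.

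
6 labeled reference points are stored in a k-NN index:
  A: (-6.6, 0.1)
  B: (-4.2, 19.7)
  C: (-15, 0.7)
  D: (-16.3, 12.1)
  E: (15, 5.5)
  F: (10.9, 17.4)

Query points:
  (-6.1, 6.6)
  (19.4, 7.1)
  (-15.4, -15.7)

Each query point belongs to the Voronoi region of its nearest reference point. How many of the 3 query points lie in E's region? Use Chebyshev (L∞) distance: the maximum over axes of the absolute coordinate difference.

1

(-6.1, 6.6) — d to each: A:6.5, B:13.1, C:8.9, D:10.2, E:21.1, F:17 → nearest is A
(19.4, 7.1) — d to each: A:26, B:23.6, C:34.4, D:35.7, E:4.4, F:10.3 → nearest is E
(-15.4, -15.7) — d to each: A:15.8, B:35.4, C:16.4, D:27.8, E:30.4, F:33.1 → nearest is A
1 of the 3 points has E as nearest.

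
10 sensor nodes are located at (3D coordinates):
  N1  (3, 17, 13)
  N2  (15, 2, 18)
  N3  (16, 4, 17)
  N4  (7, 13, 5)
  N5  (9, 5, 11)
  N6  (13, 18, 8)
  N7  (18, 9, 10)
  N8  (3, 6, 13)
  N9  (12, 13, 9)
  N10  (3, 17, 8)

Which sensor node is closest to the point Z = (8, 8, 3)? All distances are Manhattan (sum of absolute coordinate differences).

N4

d(Z,N1) = |8−3| + |8−17| + |3−13| = 5 + 9 + 10 = 24
d(Z,N2) = |8−15| + |8−2| + |3−18| = 7 + 6 + 15 = 28
d(Z,N3) = |8−16| + |8−4| + |3−17| = 8 + 4 + 14 = 26
d(Z,N4) = |8−7| + |8−13| + |3−5| = 1 + 5 + 2 = 8
d(Z,N5) = |8−9| + |8−5| + |3−11| = 1 + 3 + 8 = 12
d(Z,N6) = |8−13| + |8−18| + |3−8| = 5 + 10 + 5 = 20
d(Z,N7) = |8−18| + |8−9| + |3−10| = 10 + 1 + 7 = 18
d(Z,N8) = |8−3| + |8−6| + |3−13| = 5 + 2 + 10 = 17
d(Z,N9) = |8−12| + |8−13| + |3−9| = 4 + 5 + 6 = 15
d(Z, N10) = |8−3| + |8−17| + |3−8| = 5 + 9 + 5 = 19
Minimum is at N4.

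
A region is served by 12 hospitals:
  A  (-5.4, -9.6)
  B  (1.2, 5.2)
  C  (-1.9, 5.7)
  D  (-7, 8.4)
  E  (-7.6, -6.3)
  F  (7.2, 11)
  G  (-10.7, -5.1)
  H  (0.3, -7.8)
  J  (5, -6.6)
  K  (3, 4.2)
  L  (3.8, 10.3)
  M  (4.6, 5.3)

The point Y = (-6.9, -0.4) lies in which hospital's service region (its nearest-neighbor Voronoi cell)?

E

Since √ is increasing, it suffices to compare squared distances:
|YA|² = (-6.9−(-5.4))² + (-0.4−(-9.6))² = 2.25 + 84.64 = 86.89
|YB|² = (-6.9−1.2)² + (-0.4−5.2)² = 65.61 + 31.36 = 96.97
|YC|² = (-6.9−(-1.9))² + (-0.4−5.7)² = 25 + 37.21 = 62.21
|YD|² = (-6.9−(-7))² + (-0.4−8.4)² = 0.01 + 77.44 = 77.45
|YE|² = (-6.9−(-7.6))² + (-0.4−(-6.3))² = 0.49 + 34.81 = 35.3
|YF|² = (-6.9−7.2)² + (-0.4−11)² = 198.81 + 129.96 = 328.77
|YG|² = (-6.9−(-10.7))² + (-0.4−(-5.1))² = 14.44 + 22.09 = 36.53
|YH|² = (-6.9−0.3)² + (-0.4−(-7.8))² = 51.84 + 54.76 = 106.6
|YJ|² = (-6.9−5)² + (-0.4−(-6.6))² = 141.61 + 38.44 = 180.05
|YK|² = (-6.9−3)² + (-0.4−4.2)² = 98.01 + 21.16 = 119.17
|YL|² = (-6.9−3.8)² + (-0.4−10.3)² = 114.49 + 114.49 = 228.98
|YM|² = (-6.9−4.6)² + (-0.4−5.3)² = 132.25 + 32.49 = 164.74
E is nearest.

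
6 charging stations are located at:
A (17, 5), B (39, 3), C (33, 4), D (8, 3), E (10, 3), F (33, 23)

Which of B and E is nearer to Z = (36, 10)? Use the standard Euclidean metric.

Compare squared distances:
|ZB|² = (36−39)² + (10−3)² = 9 + 49 = 58
|ZE|² = (36−10)² + (10−3)² = 676 + 49 = 725
58 < 725, so B is closer.

B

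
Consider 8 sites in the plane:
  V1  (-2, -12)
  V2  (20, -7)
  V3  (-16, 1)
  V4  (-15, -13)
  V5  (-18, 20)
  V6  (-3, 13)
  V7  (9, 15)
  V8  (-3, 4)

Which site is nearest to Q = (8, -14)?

V1

Since √ is increasing, it suffices to compare squared distances:
|QV1|² = (8−(-2))² + (-14−(-12))² = 100 + 4 = 104
|QV2|² = (8−20)² + (-14−(-7))² = 144 + 49 = 193
|QV3|² = (8−(-16))² + (-14−1)² = 576 + 225 = 801
|QV4|² = (8−(-15))² + (-14−(-13))² = 529 + 1 = 530
|QV5|² = (8−(-18))² + (-14−20)² = 676 + 1156 = 1832
|QV6|² = (8−(-3))² + (-14−13)² = 121 + 729 = 850
|QV7|² = (8−9)² + (-14−15)² = 1 + 841 = 842
|QV8|² = (8−(-3))² + (-14−4)² = 121 + 324 = 445
Minimum is at V1.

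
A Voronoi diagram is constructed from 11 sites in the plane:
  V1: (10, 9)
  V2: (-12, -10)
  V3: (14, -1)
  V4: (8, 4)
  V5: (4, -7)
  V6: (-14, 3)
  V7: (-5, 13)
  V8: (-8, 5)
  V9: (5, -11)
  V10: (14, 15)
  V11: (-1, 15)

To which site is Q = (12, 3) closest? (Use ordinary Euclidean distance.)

Squared Euclidean distances:
|QV1|² = 4 + 36 = 40
|QV2|² = 576 + 169 = 745
|QV3|² = 4 + 16 = 20
|QV4|² = 16 + 1 = 17
|QV5|² = 64 + 100 = 164
|QV6|² = 676 + 0 = 676
|QV7|² = 289 + 100 = 389
|QV8|² = 400 + 4 = 404
|QV9|² = 49 + 196 = 245
d²(Q, V10) = 4 + 144 = 148
d²(Q, V11) = 169 + 144 = 313
Minimum is at V4.

V4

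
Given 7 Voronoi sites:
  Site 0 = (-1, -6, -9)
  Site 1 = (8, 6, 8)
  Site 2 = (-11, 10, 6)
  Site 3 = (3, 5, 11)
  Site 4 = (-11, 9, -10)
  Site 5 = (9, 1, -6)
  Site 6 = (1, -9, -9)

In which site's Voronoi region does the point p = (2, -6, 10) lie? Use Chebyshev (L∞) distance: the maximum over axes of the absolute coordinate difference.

d(p, Site 0) = max(3, 0, 19) = 19
d(p, Site 1) = max(6, 12, 2) = 12
d(p, Site 2) = max(13, 16, 4) = 16
d(p, Site 3) = max(1, 11, 1) = 11
d(p, Site 4) = max(13, 15, 20) = 20
d(p, Site 5) = max(7, 7, 16) = 16
d(p, Site 6) = max(1, 3, 19) = 19
Site 3 is nearest.

Site 3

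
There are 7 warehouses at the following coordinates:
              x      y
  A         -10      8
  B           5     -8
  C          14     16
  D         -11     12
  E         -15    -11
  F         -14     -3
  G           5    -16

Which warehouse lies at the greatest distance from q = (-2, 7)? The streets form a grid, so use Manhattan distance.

d(q,A) = |-2−(-10)| + |7−8| = 8 + 1 = 9
d(q,B) = |-2−5| + |7−(-8)| = 7 + 15 = 22
d(q,C) = |-2−14| + |7−16| = 16 + 9 = 25
d(q,D) = |-2−(-11)| + |7−12| = 9 + 5 = 14
d(q,E) = |-2−(-15)| + |7−(-11)| = 13 + 18 = 31
d(q,F) = |-2−(-14)| + |7−(-3)| = 12 + 10 = 22
d(q,G) = |-2−5| + |7−(-16)| = 7 + 23 = 30
The largest is to E.

E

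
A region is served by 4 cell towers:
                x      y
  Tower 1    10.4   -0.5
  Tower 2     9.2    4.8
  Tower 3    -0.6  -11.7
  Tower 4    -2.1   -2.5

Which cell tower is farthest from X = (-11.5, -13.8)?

Tower 2

Squared Euclidean distances:
d²(X, Tower 1) = (-11.5−10.4)² + (-13.8−(-0.5))² = 479.61 + 176.89 = 656.5
d²(X, Tower 2) = (-11.5−9.2)² + (-13.8−4.8)² = 428.49 + 345.96 = 774.45
d²(X, Tower 3) = (-11.5−(-0.6))² + (-13.8−(-11.7))² = 118.81 + 4.41 = 123.22
d²(X, Tower 4) = (-11.5−(-2.1))² + (-13.8−(-2.5))² = 88.36 + 127.69 = 216.05
The largest is to Tower 2.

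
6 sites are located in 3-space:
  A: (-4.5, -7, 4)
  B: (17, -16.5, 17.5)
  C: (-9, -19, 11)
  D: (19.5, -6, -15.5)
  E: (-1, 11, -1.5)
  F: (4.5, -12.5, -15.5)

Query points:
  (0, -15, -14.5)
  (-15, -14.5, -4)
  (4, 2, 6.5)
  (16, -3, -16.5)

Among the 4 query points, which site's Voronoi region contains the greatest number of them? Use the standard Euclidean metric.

(0, -15, -14.5) — d² to each: A:426.5, B:1315.25, C:747.25, D:462.25, E:846, F:27.5 → nearest is F
(-15, -14.5, -4) — d² to each: A:230.5, B:1490.25, C:281.25, D:1394.75, E:852.5, F:516.5 → nearest is A
(4, 2, 6.5) — d² to each: A:159.5, B:632.25, C:630.25, D:788.25, E:170, F:694.5 → nearest is A
(16, -3, -16.5) — d² to each: A:856.5, B:1339.25, C:1637.25, D:22.25, E:710, F:223.5 → nearest is D
Tally — A:2, D:1, F:1. A captures the most (2).

A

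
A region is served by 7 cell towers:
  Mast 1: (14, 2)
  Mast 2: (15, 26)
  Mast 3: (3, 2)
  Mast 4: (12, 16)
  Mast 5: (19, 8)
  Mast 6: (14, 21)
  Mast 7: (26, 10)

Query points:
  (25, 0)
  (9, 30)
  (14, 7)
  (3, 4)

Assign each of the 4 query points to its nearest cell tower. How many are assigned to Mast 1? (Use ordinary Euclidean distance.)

1

(25, 0) — d² to each: Mast 1:125, Mast 2:776, Mast 3:488, Mast 4:425, Mast 5:100, Mast 6:562, Mast 7:101 → nearest is Mast 5
(9, 30) — d² to each: Mast 1:809, Mast 2:52, Mast 3:820, Mast 4:205, Mast 5:584, Mast 6:106, Mast 7:689 → nearest is Mast 2
(14, 7) — d² to each: Mast 1:25, Mast 2:362, Mast 3:146, Mast 4:85, Mast 5:26, Mast 6:196, Mast 7:153 → nearest is Mast 1
(3, 4) — d² to each: Mast 1:125, Mast 2:628, Mast 3:4, Mast 4:225, Mast 5:272, Mast 6:410, Mast 7:565 → nearest is Mast 3
1 of the 4 points has Mast 1 as nearest.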